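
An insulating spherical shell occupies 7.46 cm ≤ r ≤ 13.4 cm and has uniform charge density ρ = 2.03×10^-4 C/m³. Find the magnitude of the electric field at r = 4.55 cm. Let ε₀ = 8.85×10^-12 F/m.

By spherical symmetry E is radial; choose a Gaussian sphere of radius r = 4.55 cm (r < 7.46 cm, inside the empty cavity).
No charge is enclosed, so by Gauss's law E·4πr² = 0 ⇒ E = 0.

E = 0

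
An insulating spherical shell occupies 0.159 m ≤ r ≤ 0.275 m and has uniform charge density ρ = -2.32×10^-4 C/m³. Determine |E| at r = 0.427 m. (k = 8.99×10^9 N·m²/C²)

Symmetry ⇒ E = E(r) r̂. Gaussian sphere of radius r = 0.427 m (r > 0.275 m, enclosing the whole shell).
Q_enc = ρ·(4π/3)(b³ − a³) = (-2.32×10^-4)·(4π/3)·((0.275)³ − (0.159)³) = -1.63×10^-5 C.
Since E is radial and uniform over the Gaussian sphere, Φ = E·4πr² = Q_enc/ε₀.
E = k|Q_enc|/r² = (8.99×10^9)(1.63×10^-5)/(0.427)² = 8.04e5 N/C.

E = 8.04×10^5 N/C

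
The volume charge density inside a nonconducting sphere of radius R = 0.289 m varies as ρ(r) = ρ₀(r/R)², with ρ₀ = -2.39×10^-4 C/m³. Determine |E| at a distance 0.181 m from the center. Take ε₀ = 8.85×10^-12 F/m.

Use a concentric Gaussian sphere at r = 0.181 m (r < R).
Integrate the density: Q_enc = 4π ∫₀^r ρ₀(r'/R)^2 r'² dr' = 4πρ₀ r^5/(5·R²) = -1.397×10^-6 C.
Since E is radial and uniform over the Gaussian sphere, Φ = E·4πr² = Q_enc/ε₀.
E = |Q_enc|/(4πε₀r²) = (1.397×10^-6)/(4π·8.85×10^-12·(0.181)²) = 3.83×10^5 N/C.

|E| ≈ 3.83×10^5 N/C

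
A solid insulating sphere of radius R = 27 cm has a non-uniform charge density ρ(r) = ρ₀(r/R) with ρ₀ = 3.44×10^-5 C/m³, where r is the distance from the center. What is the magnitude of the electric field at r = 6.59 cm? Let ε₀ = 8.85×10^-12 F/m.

Take a concentric spherical Gaussian surface of radius r = 6.59 cm (r < R).
Integrate the density: Q_enc = 4π ∫₀^r ρ₀(r'/R)^1 r'² dr' = 4πρ₀ r^4/(4·R) = 7.549×10^-9 C.
By Gauss's law, ∮E·dA = E·4πr² = Q_enc/ε₀.
E = |Q_enc|/(4πε₀r²) = (7.549×10^-9)/(4π·8.85×10^-12·(0.0659)²) = 1.56e4 N/C.

1.56×10^4 N/C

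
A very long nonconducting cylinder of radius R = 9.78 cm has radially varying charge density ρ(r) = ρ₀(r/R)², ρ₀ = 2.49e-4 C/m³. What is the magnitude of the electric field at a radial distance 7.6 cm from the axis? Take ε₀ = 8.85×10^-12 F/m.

By cylindrical symmetry E is radial; use a coaxial Gaussian cylinder of radius 7.6 cm and length L (r < R).
λ_enc = ∫₀^r ρ(r')·2πr' dr' = (2πρ₀/R²)·r^4/4 = 1.364e-6 C/m.
Applying ∮E·dA = Q_enc/ε₀ with the end caps contributing no flux:
E = |λ_enc|/(2πε₀r) = (1.364×10^-6)/(2π·8.85×10^-12·0.076) = 3.23×10^5 N/C.

E ≈ 3.23×10^5 V/m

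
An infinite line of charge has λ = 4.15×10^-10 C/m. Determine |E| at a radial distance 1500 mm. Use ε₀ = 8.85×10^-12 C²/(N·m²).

By cylindrical symmetry E is radial; use a coaxial Gaussian cylinder of radius 1500 mm and length L.
Q_enc = λL, so λ_enc = 4.15×10^-10 C/m.
Applying ∮E·dA = Q_enc/ε₀ with the end caps contributing no flux:
E = |λ_enc|/(2πε₀r) = (4.15×10^-10)/(2π·8.85×10^-12·1.5) = 4.98 N/C.

E = 4.98 N/C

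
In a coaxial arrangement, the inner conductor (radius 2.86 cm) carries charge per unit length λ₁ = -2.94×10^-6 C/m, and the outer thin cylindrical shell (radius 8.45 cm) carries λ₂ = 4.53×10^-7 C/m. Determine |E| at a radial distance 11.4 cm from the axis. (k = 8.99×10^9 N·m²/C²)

Take a coaxial cylindrical Gaussian surface of radius r = 11.4 cm and length L (r > 8.45 cm, enclosing both).
λ_enc = λ₁ + λ₂ = (-2.94e-6) + (4.53e-7) = -2.487×10^-6 C/m.
By Gauss's law (flux through the curved wall only), E·2πrL = λ_enc L/ε₀.
E = 2k|λ_enc|/r = 2(8.99×10^9)(2.487×10^-6)/(0.114) = 3.92×10^5 N/C.

E ≈ 3.92×10^5 N/C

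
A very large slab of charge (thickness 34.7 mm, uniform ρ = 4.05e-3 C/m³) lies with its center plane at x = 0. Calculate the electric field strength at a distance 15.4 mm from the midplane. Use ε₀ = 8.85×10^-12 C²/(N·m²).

|E| = 7.05×10^6 N/C

By symmetry E is perpendicular to the slab. A Gaussian pillbox from −15.4 mm to +15.4 mm (face area A) lies entirely within the slab.
Q_enc = ρ·(2x)·A and flux = 2EA, so 2EA = 2ρxA/ε₀ ⇒ E = |ρ|x/ε₀.
E = (4.05×10^-3)(0.0154)/(8.85×10^-12) = 7.05e6 N/C.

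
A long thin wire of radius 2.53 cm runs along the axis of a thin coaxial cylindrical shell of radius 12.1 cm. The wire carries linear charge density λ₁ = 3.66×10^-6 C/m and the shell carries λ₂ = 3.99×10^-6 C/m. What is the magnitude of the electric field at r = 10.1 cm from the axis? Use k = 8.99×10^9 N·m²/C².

6.52e5 N/C

Choose a coaxial cylinder of radius r = 10.1 cm (arbitrary length L) as the Gaussian surface (between the conductors, 2.53 cm < r < 12.1 cm).
The shell at 12.1 cm lies outside the Gaussian surface, so λ_enc = λ₁ = 3.66e-6 C/m.
Applying ∮E·dA = Q_enc/ε₀ with the end caps contributing no flux:
E = 2k|λ_enc|/r = 2(8.99×10^9)(3.66e-6)/(0.101) = 6.52×10^5 N/C.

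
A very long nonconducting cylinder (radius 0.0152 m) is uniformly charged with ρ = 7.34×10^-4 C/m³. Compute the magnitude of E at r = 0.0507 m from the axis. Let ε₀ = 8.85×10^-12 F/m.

|E| = 1.89e5 V/m

By cylindrical symmetry E is radial; use a coaxial Gaussian cylinder of radius 0.0507 m and length L (r > 0.0152 m, full cross-section enclosed).
λ_enc = ρ·πR² = (7.34×10^-4)π(0.0152)² = 5.328×10^-7 C/m.
Applying ∮E·dA = Q_enc/ε₀ with the end caps contributing no flux:
E = |λ_enc|/(2πε₀r) = (5.328×10^-7)/(2π·8.85×10^-12·0.0507) = 1.89×10^5 N/C.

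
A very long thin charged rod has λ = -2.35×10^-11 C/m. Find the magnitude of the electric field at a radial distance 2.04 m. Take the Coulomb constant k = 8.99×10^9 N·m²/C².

Choose a coaxial cylinder of radius r = 2.04 m (arbitrary length L) as the Gaussian surface.
Q_enc = λL, so λ_enc = -2.35e-11 C/m.
Since E is radial and uniform over the curved surface, Φ = E·2πrL = Q_enc/ε₀ = λ_enc L/ε₀.
E = 2k|λ_enc|/r = 2(8.99×10^9)(2.35×10^-11)/(2.04) = 0.207 N/C.

|E| ≈ 0.207 N/C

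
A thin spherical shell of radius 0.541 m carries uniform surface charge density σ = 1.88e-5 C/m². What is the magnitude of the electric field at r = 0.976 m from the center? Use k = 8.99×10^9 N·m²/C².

6.53×10^5 N/C

Symmetry ⇒ E = E(r) r̂. Gaussian sphere of radius r = 0.976 m (r > 0.541 m).
The entire shell is enclosed: Q_enc = σ·4πR² = (1.88×10^-5)·4π·(0.541)² = 6.915e-5 C.
Gauss's law: E·4πr² = Q_enc/ε₀.
E = k|Q_enc|/r² = (8.99×10^9)(6.915×10^-5)/(0.976)² = 6.53×10^5 N/C.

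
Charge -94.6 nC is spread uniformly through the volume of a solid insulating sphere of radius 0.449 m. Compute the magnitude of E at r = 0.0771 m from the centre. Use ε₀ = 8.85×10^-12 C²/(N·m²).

By spherical symmetry E is radial; choose a Gaussian sphere of radius r = 0.0771 m (r < R).
Only the charge within r is enclosed: Q_enc = Q·(r/R)³ = (-94.6 nC)·(0.0771 m/0.449 m)³ = -4.79×10^-10 C.
Gauss's law: E·4πr² = Q_enc/ε₀.
E = |Q_enc|/(4πε₀r²) = (4.79e-10)/(4π·8.85×10^-12·(0.0771)²) = 725 N/C.

|E| = 725 N/C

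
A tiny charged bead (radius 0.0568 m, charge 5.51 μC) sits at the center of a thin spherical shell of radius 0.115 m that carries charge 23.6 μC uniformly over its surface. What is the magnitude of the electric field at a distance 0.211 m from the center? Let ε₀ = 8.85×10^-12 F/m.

|E| ≈ 5.88×10^6 N/C

Take a concentric spherical Gaussian surface of radius r = 0.211 m (r > 0.115 m, enclosing both).
Q_enc = (5.51 μC) + (23.6 μC) = 2.911e-5 C.
By Gauss's law, ∮E·dA = E·4πr² = Q_enc/ε₀.
E = |Q_enc|/(4πε₀r²) = (2.911×10^-5)/(4π·8.85×10^-12·(0.211)²) = 5.88e6 N/C.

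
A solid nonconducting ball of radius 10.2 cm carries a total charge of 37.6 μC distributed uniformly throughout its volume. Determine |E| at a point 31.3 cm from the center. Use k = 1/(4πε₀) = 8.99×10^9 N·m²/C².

Symmetry ⇒ E = E(r) r̂. Gaussian sphere of radius r = 31.3 cm (r > R, so the entire charge is enclosed).
Q_enc = 37.6 μC = 3.76×10^-5 C.
Gauss's law: E·4πr² = Q_enc/ε₀.
E = k|Q_enc|/r² = (8.99×10^9)(3.76×10^-5)/(0.313)² = 3.45×10^6 N/C.

3.45×10^6 N/C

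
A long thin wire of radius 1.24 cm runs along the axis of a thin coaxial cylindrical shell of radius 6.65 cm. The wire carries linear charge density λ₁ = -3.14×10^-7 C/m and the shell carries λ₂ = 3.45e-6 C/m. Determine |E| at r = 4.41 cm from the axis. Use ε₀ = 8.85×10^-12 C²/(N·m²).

1.28e5 V/m

Take a coaxial cylindrical Gaussian surface of radius r = 4.41 cm and length L (between the conductors, 1.24 cm < r < 6.65 cm).
Only the inner wire is enclosed; the outer shell contributes nothing inside itself. λ_enc = λ₁ = -3.14×10^-7 C/m.
Gauss's law: E·2πrL = λ_enc L/ε₀.
E = |λ_enc|/(2πε₀r) = (3.14e-7)/(2π·8.85×10^-12·0.0441) = 1.28e5 N/C.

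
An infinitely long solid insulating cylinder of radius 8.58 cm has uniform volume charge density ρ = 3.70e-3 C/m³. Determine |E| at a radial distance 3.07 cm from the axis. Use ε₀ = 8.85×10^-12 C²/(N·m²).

By cylindrical symmetry E is radial; use a coaxial Gaussian cylinder of radius 3.07 cm and length L (r < R).
Charge inside radius r per length L is ρ·πr²·L, so λ_enc = ρπr² = 1.096e-5 C/m.
Since E is radial and uniform over the curved surface, Φ = E·2πrL = Q_enc/ε₀ = λ_enc L/ε₀.
E = |λ_enc|/(2πε₀r) = (1.096×10^-5)/(2π·8.85×10^-12·0.0307) = 6.42e6 N/C.

|E| = 6.42×10^6 N/C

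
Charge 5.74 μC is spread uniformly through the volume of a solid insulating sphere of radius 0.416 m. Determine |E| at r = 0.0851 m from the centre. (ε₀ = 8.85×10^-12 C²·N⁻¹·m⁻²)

Symmetry ⇒ E = E(r) r̂. Gaussian sphere of radius r = 0.0851 m (r < R).
Only the charge within r is enclosed: Q_enc = Q·(r/R)³ = (5.74 μC)·(0.0851 m/0.416 m)³ = 4.914e-8 C.
Since E is radial and uniform over the Gaussian sphere, Φ = E·4πr² = Q_enc/ε₀.
E = |Q_enc|/(4πε₀r²) = (4.914e-8)/(4π·8.85×10^-12·(0.0851)²) = 6.10e4 N/C.

|E| ≈ 6.10e4 N/C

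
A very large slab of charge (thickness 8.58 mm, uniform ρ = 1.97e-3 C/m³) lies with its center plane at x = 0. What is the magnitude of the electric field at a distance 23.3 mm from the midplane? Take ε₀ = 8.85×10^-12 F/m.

|E| ≈ 9.55×10^5 N/C

The point |x| = 23.3 mm lies outside the slab (half-thickness 0.00429 m). A symmetric pillbox spanning the full slab encloses Q_enc = ρ·d·A.
Flux = 2EA ⇒ E = |ρ|d/(2ε₀), independent of distance outside.
E = (1.97×10^-3)(0.00858)/(2·8.85×10^-12) = 9.55e5 N/C.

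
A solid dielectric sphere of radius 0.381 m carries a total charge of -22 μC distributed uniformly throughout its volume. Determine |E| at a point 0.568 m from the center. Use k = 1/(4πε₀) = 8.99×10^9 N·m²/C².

6.13e5 N/C

Symmetry ⇒ E = E(r) r̂. Gaussian sphere of radius r = 0.568 m (r > R, so the entire charge is enclosed).
Q_enc = -22 μC = -2.20×10^-5 C.
Gauss's law: E·4πr² = Q_enc/ε₀.
E = k|Q_enc|/r² = (8.99×10^9)(2.20e-5)/(0.568)² = 6.13×10^5 N/C.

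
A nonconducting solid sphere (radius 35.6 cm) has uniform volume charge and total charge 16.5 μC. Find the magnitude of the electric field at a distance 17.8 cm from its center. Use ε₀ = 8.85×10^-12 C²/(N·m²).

E = 5.85e5 N/C

Use a concentric Gaussian sphere at r = 17.8 cm (r < R).
Only the charge within r is enclosed: Q_enc = Q·(r/R)³ = (16.5 μC)·(17.8 cm/35.6 cm)³ = 2.063×10^-6 C.
Applying ∮E·dA = Q_enc/ε₀ with Φ = E(4πr²):
E = |Q_enc|/(4πε₀r²) = (2.063e-6)/(4π·8.85×10^-12·(0.178)²) = 5.85×10^5 N/C.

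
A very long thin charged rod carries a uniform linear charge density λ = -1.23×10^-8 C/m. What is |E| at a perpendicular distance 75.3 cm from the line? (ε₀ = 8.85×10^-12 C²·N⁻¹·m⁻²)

Take a coaxial cylindrical Gaussian surface of radius r = 75.3 cm and length L.
Q_enc = λL, so λ_enc = -1.23×10^-8 C/m.
Applying ∮E·dA = Q_enc/ε₀ with the end caps contributing no flux:
E = |λ_enc|/(2πε₀r) = (1.23×10^-8)/(2π·8.85×10^-12·0.753) = 294 N/C.

|E| ≈ 294 V/m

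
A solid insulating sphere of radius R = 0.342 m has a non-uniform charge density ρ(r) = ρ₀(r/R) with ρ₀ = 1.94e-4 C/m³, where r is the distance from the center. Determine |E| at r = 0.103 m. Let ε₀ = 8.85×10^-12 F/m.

|E| = 1.70e5 V/m

Symmetry ⇒ E = E(r) r̂. Gaussian sphere of radius r = 0.103 m (r < R).
Integrate the density: Q_enc = 4π ∫₀^r ρ₀(r'/R)^1 r'² dr' = 4πρ₀ r^4/(4·R) = 2.006×10^-7 C.
By Gauss's law, ∮E·dA = E·4πr² = Q_enc/ε₀.
E = |Q_enc|/(4πε₀r²) = (2.006×10^-7)/(4π·8.85×10^-12·(0.103)²) = 1.70×10^5 N/C.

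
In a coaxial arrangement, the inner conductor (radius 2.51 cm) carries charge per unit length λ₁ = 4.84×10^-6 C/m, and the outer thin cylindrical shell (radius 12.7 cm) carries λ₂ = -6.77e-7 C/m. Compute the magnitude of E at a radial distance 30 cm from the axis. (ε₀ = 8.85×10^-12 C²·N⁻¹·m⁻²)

By cylindrical symmetry E is radial; use a coaxial Gaussian cylinder of radius 30 cm and length L (r > 12.7 cm, enclosing both).
λ_enc = λ₁ + λ₂ = (4.84e-6) + (-6.77e-7) = 4.163e-6 C/m.
Since E is radial and uniform over the curved surface, Φ = E·2πrL = Q_enc/ε₀ = λ_enc L/ε₀.
E = |λ_enc|/(2πε₀r) = (4.163×10^-6)/(2π·8.85×10^-12·0.3) = 2.50e5 N/C.

E ≈ 2.50e5 N/C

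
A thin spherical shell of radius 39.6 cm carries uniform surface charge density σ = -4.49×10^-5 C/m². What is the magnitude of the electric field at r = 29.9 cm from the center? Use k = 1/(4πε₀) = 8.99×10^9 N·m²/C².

Symmetry ⇒ E = E(r) r̂. Gaussian sphere of radius r = 29.9 cm (inside the shell, r < 39.6 cm).
No charge lies within this surface, so Q_enc = 0 and Gauss's law gives E·4πr² = 0 ⇒ E = 0.

E = 0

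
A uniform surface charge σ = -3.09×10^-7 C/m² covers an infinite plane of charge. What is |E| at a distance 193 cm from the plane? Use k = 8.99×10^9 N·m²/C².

1.75×10^4 N/C

Choose a cylindrical pillbox piercing the sheet, end faces (area A) parallel to it.
Only the two end caps contribute flux: Φ = 2EA. With Q_enc = σA, Gauss's law gives E = |σ|/(2ε₀).
E = 2πk|σ| = 2π(8.99×10^9)(3.09×10^-7) = 1.75×10^4 N/C.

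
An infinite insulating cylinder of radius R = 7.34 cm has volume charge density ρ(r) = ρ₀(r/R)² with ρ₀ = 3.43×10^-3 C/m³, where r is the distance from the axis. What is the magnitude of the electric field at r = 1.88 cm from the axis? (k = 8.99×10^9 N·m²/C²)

E = 1.19×10^5 V/m

Coaxial Gaussian cylinder, radius r = 1.88 cm, length L (r < R).
Integrating ρ over the cross-section to radius r: λ_enc = (2πρ₀/R²) ∫₀^r r'^3 dr' = 2πρ₀ r^4/(4·R²) = 1.249×10^-7 C/m.
By Gauss's law (flux through the curved wall only), E·2πrL = λ_enc L/ε₀.
E = 2k|λ_enc|/r = 2(8.99×10^9)(1.249×10^-7)/(0.0188) = 1.19e5 N/C.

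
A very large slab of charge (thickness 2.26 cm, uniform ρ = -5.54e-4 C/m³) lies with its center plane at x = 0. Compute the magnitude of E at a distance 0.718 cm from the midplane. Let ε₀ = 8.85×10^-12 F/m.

By symmetry E is perpendicular to the slab. A Gaussian pillbox from −0.718 cm to +0.718 cm (face area A) lies entirely within the slab.
Q_enc = ρ·(2x)·A and flux = 2EA, so 2EA = 2ρxA/ε₀ ⇒ E = |ρ|x/ε₀.
E = (5.54e-4)(0.00718)/(8.85×10^-12) = 4.49e5 N/C.

|E| ≈ 4.49×10^5 N/C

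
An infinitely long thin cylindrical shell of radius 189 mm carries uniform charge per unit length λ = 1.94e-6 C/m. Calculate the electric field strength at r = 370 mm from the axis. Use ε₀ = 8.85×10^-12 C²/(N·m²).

|E| = 9.43×10^4 N/C

Choose a coaxial cylinder of radius r = 370 mm (arbitrary length L) as the Gaussian surface (r > 189 mm).
The full line charge is enclosed: λ_enc = 1.94×10^-6 C/m.
Applying ∮E·dA = Q_enc/ε₀ with the end caps contributing no flux:
E = |λ_enc|/(2πε₀r) = (1.94×10^-6)/(2π·8.85×10^-12·0.37) = 9.43e4 N/C.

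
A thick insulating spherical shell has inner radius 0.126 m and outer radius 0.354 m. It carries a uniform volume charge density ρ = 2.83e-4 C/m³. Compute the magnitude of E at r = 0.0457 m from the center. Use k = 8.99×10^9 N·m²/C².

|E| = 0 V/m

Use a concentric Gaussian sphere at r = 0.0457 m (r < 0.126 m, inside the empty cavity).
No charge is enclosed, so by Gauss's law E·4πr² = 0 ⇒ E = 0.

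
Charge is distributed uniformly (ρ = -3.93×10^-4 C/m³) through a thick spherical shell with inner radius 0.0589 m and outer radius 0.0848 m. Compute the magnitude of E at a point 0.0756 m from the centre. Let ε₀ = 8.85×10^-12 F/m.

5.90×10^5 V/m

Use a concentric Gaussian sphere at r = 0.0756 m (within the shell material, 0.0589 m < r < 0.0848 m).
Only the shell between 0.0589 m and r is enclosed: Q_enc = ρ·(4π/3)(r³ − a³) = (-3.93e-4)·(4π/3)·((0.0756)³ − (0.0589)³) = -3.749×10^-7 C.
Gauss's law: E·4πr² = Q_enc/ε₀.
E = |Q_enc|/(4πε₀r²) = (3.749×10^-7)/(4π·8.85×10^-12·(0.0756)²) = 5.90e5 N/C.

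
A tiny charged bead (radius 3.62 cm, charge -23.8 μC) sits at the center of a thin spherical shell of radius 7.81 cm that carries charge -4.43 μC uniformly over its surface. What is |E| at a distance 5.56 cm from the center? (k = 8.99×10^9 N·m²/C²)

6.92×10^7 N/C

Symmetry ⇒ E = E(r) r̂. Gaussian sphere of radius r = 5.56 cm (between the bodies, 3.62 cm < r < 7.81 cm).
Only the inner charge is enclosed; the outer shell contributes nothing inside itself. Q_enc = -23.8 μC = -2.38e-5 C.
By Gauss's law, ∮E·dA = E·4πr² = Q_enc/ε₀.
E = k|Q_enc|/r² = (8.99×10^9)(2.38×10^-5)/(0.0556)² = 6.92×10^7 N/C.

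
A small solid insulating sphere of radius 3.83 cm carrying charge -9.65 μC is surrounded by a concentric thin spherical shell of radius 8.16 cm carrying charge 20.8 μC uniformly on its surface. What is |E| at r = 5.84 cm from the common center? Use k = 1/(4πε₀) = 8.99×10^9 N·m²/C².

E = 2.54×10^7 V/m

Symmetry ⇒ E = E(r) r̂. Gaussian sphere of radius r = 5.84 cm (between the bodies, 3.83 cm < r < 8.16 cm).
The shell at 8.16 cm lies outside the Gaussian surface, so Q_enc = -9.65 μC = -9.65×10^-6 C.
By Gauss's law, ∮E·dA = E·4πr² = Q_enc/ε₀.
E = k|Q_enc|/r² = (8.99×10^9)(9.65×10^-6)/(0.0584)² = 2.54e7 N/C.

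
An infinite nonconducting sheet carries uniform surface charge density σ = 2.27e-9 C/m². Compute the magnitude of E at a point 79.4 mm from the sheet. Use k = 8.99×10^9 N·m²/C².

128 N/C

By planar symmetry E is perpendicular to the sheet and uniform; use a Gaussian pillbox with flat faces of area A on each side of the sheet.
Only the two end caps contribute flux: Φ = 2EA. With Q_enc = σA, Gauss's law gives E = |σ|/(2ε₀).
E = 2πk|σ| = 2π(8.99×10^9)(2.27e-9) = 128 N/C.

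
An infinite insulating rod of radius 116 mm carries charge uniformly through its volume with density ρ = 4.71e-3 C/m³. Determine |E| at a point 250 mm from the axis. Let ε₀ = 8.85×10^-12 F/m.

Choose a coaxial cylinder of radius r = 250 mm (arbitrary length L) as the Gaussian surface (r > 116 mm, full cross-section enclosed).
λ_enc = ρ·πR² = (4.71×10^-3)π(0.116)² = 1.991×10^-4 C/m.
Applying ∮E·dA = Q_enc/ε₀ with the end caps contributing no flux:
E = |λ_enc|/(2πε₀r) = (1.991×10^-4)/(2π·8.85×10^-12·0.25) = 1.43e7 N/C.

E ≈ 1.43e7 N/C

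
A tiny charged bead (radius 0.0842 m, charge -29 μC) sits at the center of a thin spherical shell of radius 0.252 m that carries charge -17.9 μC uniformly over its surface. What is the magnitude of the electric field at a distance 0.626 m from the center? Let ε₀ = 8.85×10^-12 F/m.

E = 1.08×10^6 N/C

Take a concentric spherical Gaussian surface of radius r = 0.626 m (r > 0.252 m, enclosing both).
Q_enc = (-29 μC) + (-17.9 μC) = -4.69×10^-5 C.
By Gauss's law, ∮E·dA = E·4πr² = Q_enc/ε₀.
E = |Q_enc|/(4πε₀r²) = (4.69×10^-5)/(4π·8.85×10^-12·(0.626)²) = 1.08e6 N/C.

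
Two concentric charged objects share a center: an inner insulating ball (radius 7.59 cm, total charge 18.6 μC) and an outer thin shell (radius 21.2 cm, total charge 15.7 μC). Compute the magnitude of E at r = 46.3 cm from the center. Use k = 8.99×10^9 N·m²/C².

E = 1.44×10^6 V/m

Symmetry ⇒ E = E(r) r̂. Gaussian sphere of radius r = 46.3 cm (r > 21.2 cm, enclosing both).
Q_enc = (18.6 μC) + (15.7 μC) = 3.43×10^-5 C.
Gauss's law: E·4πr² = Q_enc/ε₀.
E = k|Q_enc|/r² = (8.99×10^9)(3.43×10^-5)/(0.463)² = 1.44e6 N/C.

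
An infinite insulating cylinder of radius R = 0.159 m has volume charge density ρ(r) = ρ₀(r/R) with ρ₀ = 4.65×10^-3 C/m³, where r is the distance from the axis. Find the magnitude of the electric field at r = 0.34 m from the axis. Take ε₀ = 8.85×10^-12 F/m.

Coaxial Gaussian cylinder, radius r = 0.34 m, length L (r > R, full charge per length enclosed).
λ_enc = 2π ∫₀^R ρ₀(r'/R)^1 r' dr' = 2πρ₀R²/3 = 2.462×10^-4 C/m.
By Gauss's law (flux through the curved wall only), E·2πrL = λ_enc L/ε₀.
E = |λ_enc|/(2πε₀r) = (2.462e-4)/(2π·8.85×10^-12·0.34) = 1.30×10^7 N/C.

E ≈ 1.30e7 N/C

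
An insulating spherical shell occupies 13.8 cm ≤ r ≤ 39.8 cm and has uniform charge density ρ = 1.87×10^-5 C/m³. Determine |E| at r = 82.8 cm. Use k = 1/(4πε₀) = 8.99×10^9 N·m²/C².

6.21×10^4 N/C

By spherical symmetry E is radial; choose a Gaussian sphere of radius r = 82.8 cm (r > 39.8 cm, enclosing the whole shell).
Q_enc = ρ·(4π/3)(b³ − a³) = (1.87×10^-5)·(4π/3)·((0.398)³ − (0.138)³) = 4.732×10^-6 C.
By Gauss's law, ∮E·dA = E·4πr² = Q_enc/ε₀.
E = k|Q_enc|/r² = (8.99×10^9)(4.732×10^-6)/(0.828)² = 6.21×10^4 N/C.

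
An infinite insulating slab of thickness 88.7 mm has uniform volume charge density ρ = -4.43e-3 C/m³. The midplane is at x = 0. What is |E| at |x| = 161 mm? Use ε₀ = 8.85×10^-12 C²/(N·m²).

E ≈ 2.22e7 N/C

The point |x| = 161 mm lies outside the slab (half-thickness 0.04435 m). A symmetric pillbox spanning the full slab encloses Q_enc = ρ·d·A.
Flux = 2EA ⇒ E = |ρ|d/(2ε₀), independent of distance outside.
E = (4.43e-3)(0.0887)/(2·8.85×10^-12) = 2.22e7 N/C.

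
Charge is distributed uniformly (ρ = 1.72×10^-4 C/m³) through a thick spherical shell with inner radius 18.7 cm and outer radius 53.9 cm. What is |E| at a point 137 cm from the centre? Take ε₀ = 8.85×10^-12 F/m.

E = 5.18e5 N/C

Use a concentric Gaussian sphere at r = 137 cm (r > 53.9 cm, enclosing the whole shell).
Q_enc = ρ·(4π/3)(b³ − a³) = (1.72×10^-4)·(4π/3)·((0.539)³ − (0.187)³) = 1.081×10^-4 C.
Since E is radial and uniform over the Gaussian sphere, Φ = E·4πr² = Q_enc/ε₀.
E = |Q_enc|/(4πε₀r²) = (1.081×10^-4)/(4π·8.85×10^-12·(1.37)²) = 5.18×10^5 N/C.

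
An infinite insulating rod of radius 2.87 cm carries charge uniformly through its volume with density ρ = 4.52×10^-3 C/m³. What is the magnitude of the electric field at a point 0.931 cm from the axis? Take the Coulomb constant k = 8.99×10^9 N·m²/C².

By cylindrical symmetry E is radial; use a coaxial Gaussian cylinder of radius 0.931 cm and length L (r < R).
Charge inside radius r per length L is ρ·πr²·L, so λ_enc = ρπr² = 1.231×10^-6 C/m.
Gauss's law: E·2πrL = λ_enc L/ε₀.
E = 2k|λ_enc|/r = 2(8.99×10^9)(1.231×10^-6)/(0.00931) = 2.38×10^6 N/C.

|E| ≈ 2.38e6 N/C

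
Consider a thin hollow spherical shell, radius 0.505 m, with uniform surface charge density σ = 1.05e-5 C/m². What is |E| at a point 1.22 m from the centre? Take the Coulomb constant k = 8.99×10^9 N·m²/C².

Use a concentric Gaussian sphere at r = 1.22 m (r > 0.505 m).
The entire shell is enclosed: Q_enc = σ·4πR² = (1.05×10^-5)·4π·(0.505)² = 3.365×10^-5 C.
Gauss's law: E·4πr² = Q_enc/ε₀.
E = k|Q_enc|/r² = (8.99×10^9)(3.365e-5)/(1.22)² = 2.03e5 N/C.

|E| = 2.03×10^5 N/C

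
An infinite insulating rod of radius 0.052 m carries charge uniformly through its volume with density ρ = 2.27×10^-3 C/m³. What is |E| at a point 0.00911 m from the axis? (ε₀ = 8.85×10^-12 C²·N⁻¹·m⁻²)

E ≈ 1.17×10^6 V/m

Take a coaxial cylindrical Gaussian surface of radius r = 0.00911 m and length L (r < R).
Charge inside radius r per length L is ρ·πr²·L, so λ_enc = ρπr² = 5.919×10^-7 C/m.
Gauss's law: E·2πrL = λ_enc L/ε₀.
E = |λ_enc|/(2πε₀r) = (5.919×10^-7)/(2π·8.85×10^-12·0.00911) = 1.17×10^6 N/C.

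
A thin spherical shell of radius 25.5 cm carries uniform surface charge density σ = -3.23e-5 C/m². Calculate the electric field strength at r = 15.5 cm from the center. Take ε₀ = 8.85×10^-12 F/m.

Take a concentric spherical Gaussian surface of radius r = 15.5 cm (inside the shell, r < 25.5 cm).
All the charge is outside the Gaussian surface: Q_enc = 0, hence E = 0 everywhere inside the shell.

E = 0 (no enclosed charge)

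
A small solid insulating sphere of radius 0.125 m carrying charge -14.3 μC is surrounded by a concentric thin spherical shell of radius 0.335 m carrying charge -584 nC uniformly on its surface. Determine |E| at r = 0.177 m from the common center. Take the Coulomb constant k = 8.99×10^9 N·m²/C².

E = 4.10×10^6 V/m

Take a concentric spherical Gaussian surface of radius r = 0.177 m (between the bodies, 0.125 m < r < 0.335 m).
The shell at 0.335 m lies outside the Gaussian surface, so Q_enc = -14.3 μC = -1.43×10^-5 C.
Since E is radial and uniform over the Gaussian sphere, Φ = E·4πr² = Q_enc/ε₀.
E = k|Q_enc|/r² = (8.99×10^9)(1.43×10^-5)/(0.177)² = 4.10×10^6 N/C.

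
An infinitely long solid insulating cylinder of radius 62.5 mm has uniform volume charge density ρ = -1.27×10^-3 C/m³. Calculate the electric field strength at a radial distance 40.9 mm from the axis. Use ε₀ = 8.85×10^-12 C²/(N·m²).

Take a coaxial cylindrical Gaussian surface of radius r = 40.9 mm and length L (r < R).
Charge inside radius r per length L is ρ·πr²·L, so λ_enc = ρπr² = -6.674×10^-6 C/m.
Applying ∮E·dA = Q_enc/ε₀ with the end caps contributing no flux:
E = |λ_enc|/(2πε₀r) = (6.674×10^-6)/(2π·8.85×10^-12·0.0409) = 2.93e6 N/C.

E ≈ 2.93×10^6 V/m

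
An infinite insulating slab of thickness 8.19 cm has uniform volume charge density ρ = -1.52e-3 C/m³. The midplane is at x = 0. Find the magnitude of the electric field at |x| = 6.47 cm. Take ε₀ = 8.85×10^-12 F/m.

The point |x| = 6.47 cm lies outside the slab (half-thickness 0.04095 m). A symmetric pillbox spanning the full slab encloses Q_enc = ρ·d·A.
Flux = 2EA ⇒ E = |ρ|d/(2ε₀), independent of distance outside.
E = (1.52e-3)(0.0819)/(2·8.85×10^-12) = 7.03×10^6 N/C.

E ≈ 7.03×10^6 N/C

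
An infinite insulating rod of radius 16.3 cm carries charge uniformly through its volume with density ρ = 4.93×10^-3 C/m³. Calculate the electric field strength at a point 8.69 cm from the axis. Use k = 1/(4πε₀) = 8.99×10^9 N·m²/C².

Choose a coaxial cylinder of radius r = 8.69 cm (arbitrary length L) as the Gaussian surface (r < R).
Charge inside radius r per length L is ρ·πr²·L, so λ_enc = ρπr² = 1.17×10^-4 C/m.
Applying ∮E·dA = Q_enc/ε₀ with the end caps contributing no flux:
E = 2k|λ_enc|/r = 2(8.99×10^9)(1.17×10^-4)/(0.0869) = 2.42×10^7 N/C.

|E| = 2.42×10^7 N/C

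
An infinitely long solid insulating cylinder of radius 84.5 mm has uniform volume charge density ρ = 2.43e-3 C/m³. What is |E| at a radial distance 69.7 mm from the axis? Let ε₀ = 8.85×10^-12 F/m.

By cylindrical symmetry E is radial; use a coaxial Gaussian cylinder of radius 69.7 mm and length L (r < R).
Enclosed charge per unit length: λ_enc = ρ·πr² = (2.43e-3)π(0.0697)² = 3.709×10^-5 C/m.
Since E is radial and uniform over the curved surface, Φ = E·2πrL = Q_enc/ε₀ = λ_enc L/ε₀.
E = |λ_enc|/(2πε₀r) = (3.709e-5)/(2π·8.85×10^-12·0.0697) = 9.57×10^6 N/C.

|E| ≈ 9.57e6 N/C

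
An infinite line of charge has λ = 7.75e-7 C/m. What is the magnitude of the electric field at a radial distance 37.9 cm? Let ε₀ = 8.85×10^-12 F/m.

E = 3.68e4 V/m

By cylindrical symmetry E is radial; use a coaxial Gaussian cylinder of radius 37.9 cm and length L.
Q_enc = λL, so λ_enc = 7.75e-7 C/m.
Gauss's law: E·2πrL = λ_enc L/ε₀.
E = |λ_enc|/(2πε₀r) = (7.75×10^-7)/(2π·8.85×10^-12·0.379) = 3.68e4 N/C.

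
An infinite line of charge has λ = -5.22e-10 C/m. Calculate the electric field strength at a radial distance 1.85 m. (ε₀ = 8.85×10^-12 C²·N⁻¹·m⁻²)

E = 5.07 N/C

Choose a coaxial cylinder of radius r = 1.85 m (arbitrary length L) as the Gaussian surface.
Q_enc = λL, so λ_enc = -5.22e-10 C/m.
Applying ∮E·dA = Q_enc/ε₀ with the end caps contributing no flux:
E = |λ_enc|/(2πε₀r) = (5.22e-10)/(2π·8.85×10^-12·1.85) = 5.07 N/C.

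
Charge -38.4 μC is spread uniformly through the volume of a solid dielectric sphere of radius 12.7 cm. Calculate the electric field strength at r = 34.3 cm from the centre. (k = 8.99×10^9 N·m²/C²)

Symmetry ⇒ E = E(r) r̂. Gaussian sphere of radius r = 34.3 cm (r > R, so the entire charge is enclosed).
Q_enc = -38.4 μC = -3.84×10^-5 C.
Since E is radial and uniform over the Gaussian sphere, Φ = E·4πr² = Q_enc/ε₀.
E = k|Q_enc|/r² = (8.99×10^9)(3.84×10^-5)/(0.343)² = 2.93e6 N/C.

E = 2.93×10^6 N/C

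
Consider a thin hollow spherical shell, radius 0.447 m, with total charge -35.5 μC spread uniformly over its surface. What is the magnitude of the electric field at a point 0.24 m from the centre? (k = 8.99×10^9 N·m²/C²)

E = 0 (no enclosed charge)

Use a concentric Gaussian sphere at r = 0.24 m (inside the shell, r < 0.447 m).
No charge lies within this surface, so Q_enc = 0 and Gauss's law gives E·4πr² = 0 ⇒ E = 0.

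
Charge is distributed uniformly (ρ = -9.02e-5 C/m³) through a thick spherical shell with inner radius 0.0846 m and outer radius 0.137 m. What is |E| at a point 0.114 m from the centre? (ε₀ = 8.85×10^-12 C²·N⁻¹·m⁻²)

E = 2.29×10^5 V/m

Take a concentric spherical Gaussian surface of radius r = 0.114 m (within the shell material, 0.0846 m < r < 0.137 m).
Enclosed charge is the volume from a to r: Q_enc = (4π/3)ρ(r³ − a³) = -3.31e-7 C.
Since E is radial and uniform over the Gaussian sphere, Φ = E·4πr² = Q_enc/ε₀.
E = |Q_enc|/(4πε₀r²) = (3.31e-7)/(4π·8.85×10^-12·(0.114)²) = 2.29×10^5 N/C.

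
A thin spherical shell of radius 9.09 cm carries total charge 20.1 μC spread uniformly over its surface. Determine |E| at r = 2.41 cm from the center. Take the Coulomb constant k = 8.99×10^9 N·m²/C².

E = 0

Take a concentric spherical Gaussian surface of radius r = 2.41 cm (inside the shell, r < 9.09 cm).
All the charge is outside the Gaussian surface: Q_enc = 0, hence E = 0 everywhere inside the shell.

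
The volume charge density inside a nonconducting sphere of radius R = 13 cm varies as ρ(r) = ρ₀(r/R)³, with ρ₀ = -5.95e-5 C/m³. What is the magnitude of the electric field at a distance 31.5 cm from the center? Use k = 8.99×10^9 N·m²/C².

|E| = 2.48e4 N/C

By spherical symmetry E is radial; choose a Gaussian sphere of radius r = 31.5 cm (r > R, all charge enclosed).
Q_enc = 4π ∫₀^R ρ₀(r'/R)^3 r'² dr' = 4πρ₀R³/6 = -2.738e-7 C.
By Gauss's law, ∮E·dA = E·4πr² = Q_enc/ε₀.
E = k|Q_enc|/r² = (8.99×10^9)(2.738×10^-7)/(0.315)² = 2.48×10^4 N/C.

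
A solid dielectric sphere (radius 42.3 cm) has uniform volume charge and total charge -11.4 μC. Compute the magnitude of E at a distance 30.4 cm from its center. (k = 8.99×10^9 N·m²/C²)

Use a concentric Gaussian sphere at r = 30.4 cm (r < R).
For a uniform sphere the enclosed fraction is (r/R)³, so Q_enc = (-11.4 μC)(0.304/0.423)³ = -4.232e-6 C.
Applying ∮E·dA = Q_enc/ε₀ with Φ = E(4πr²):
E = k|Q_enc|/r² = (8.99×10^9)(4.232×10^-6)/(0.304)² = 4.12e5 N/C.

|E| = 4.12×10^5 V/m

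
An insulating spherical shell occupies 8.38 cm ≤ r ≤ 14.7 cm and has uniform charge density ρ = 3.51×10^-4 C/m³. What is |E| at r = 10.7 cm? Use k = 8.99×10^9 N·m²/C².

Symmetry ⇒ E = E(r) r̂. Gaussian sphere of radius r = 10.7 cm (within the shell material, 8.38 cm < r < 14.7 cm).
Only the shell between 8.38 cm and r is enclosed: Q_enc = ρ·(4π/3)(r³ − a³) = (3.51e-4)·(4π/3)·((0.107)³ − (0.0838)³) = 9.359e-7 C.
By Gauss's law, ∮E·dA = E·4πr² = Q_enc/ε₀.
E = k|Q_enc|/r² = (8.99×10^9)(9.359×10^-7)/(0.107)² = 7.35×10^5 N/C.

|E| ≈ 7.35e5 N/C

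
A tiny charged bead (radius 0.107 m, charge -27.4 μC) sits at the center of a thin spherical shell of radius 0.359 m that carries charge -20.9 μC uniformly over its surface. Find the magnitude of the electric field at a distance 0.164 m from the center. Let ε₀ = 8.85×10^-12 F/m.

9.16×10^6 N/C

Take a concentric spherical Gaussian surface of radius r = 0.164 m (between the bodies, 0.107 m < r < 0.359 m).
The shell at 0.359 m lies outside the Gaussian surface, so Q_enc = -27.4 μC = -2.74×10^-5 C.
Since E is radial and uniform over the Gaussian sphere, Φ = E·4πr² = Q_enc/ε₀.
E = |Q_enc|/(4πε₀r²) = (2.74×10^-5)/(4π·8.85×10^-12·(0.164)²) = 9.16×10^6 N/C.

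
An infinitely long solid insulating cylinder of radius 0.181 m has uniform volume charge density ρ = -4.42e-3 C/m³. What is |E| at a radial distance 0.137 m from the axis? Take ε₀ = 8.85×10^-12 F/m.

By cylindrical symmetry E is radial; use a coaxial Gaussian cylinder of radius 0.137 m and length L (r < R).
Enclosed charge per unit length: λ_enc = ρ·πr² = (-4.42×10^-3)π(0.137)² = -2.606e-4 C/m.
By Gauss's law (flux through the curved wall only), E·2πrL = λ_enc L/ε₀.
E = |λ_enc|/(2πε₀r) = (2.606×10^-4)/(2π·8.85×10^-12·0.137) = 3.42×10^7 N/C.

|E| ≈ 3.42×10^7 N/C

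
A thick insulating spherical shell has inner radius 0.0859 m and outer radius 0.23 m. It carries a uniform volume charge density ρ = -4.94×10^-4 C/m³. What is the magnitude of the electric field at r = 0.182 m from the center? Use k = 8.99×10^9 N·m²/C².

By spherical symmetry E is radial; choose a Gaussian sphere of radius r = 0.182 m (within the shell material, 0.0859 m < r < 0.23 m).
Only the shell between 0.0859 m and r is enclosed: Q_enc = ρ·(4π/3)(r³ − a³) = (-4.94e-4)·(4π/3)·((0.182)³ − (0.0859)³) = -1.116e-5 C.
By Gauss's law, ∮E·dA = E·4πr² = Q_enc/ε₀.
E = k|Q_enc|/r² = (8.99×10^9)(1.116×10^-5)/(0.182)² = 3.03×10^6 N/C.

|E| = 3.03×10^6 N/C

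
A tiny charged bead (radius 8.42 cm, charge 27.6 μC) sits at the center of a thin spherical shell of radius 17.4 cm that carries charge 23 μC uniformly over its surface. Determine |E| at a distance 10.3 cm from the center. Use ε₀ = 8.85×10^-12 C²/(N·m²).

E ≈ 2.34×10^7 N/C

Use a concentric Gaussian sphere at r = 10.3 cm (between the bodies, 8.42 cm < r < 17.4 cm).
Only the inner charge is enclosed; the outer shell contributes nothing inside itself. Q_enc = 27.6 μC = 2.76×10^-5 C.
Applying ∮E·dA = Q_enc/ε₀ with Φ = E(4πr²):
E = |Q_enc|/(4πε₀r²) = (2.76×10^-5)/(4π·8.85×10^-12·(0.103)²) = 2.34e7 N/C.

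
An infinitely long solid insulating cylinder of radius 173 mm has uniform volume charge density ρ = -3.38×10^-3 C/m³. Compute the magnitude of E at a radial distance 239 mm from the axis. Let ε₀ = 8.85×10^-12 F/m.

Take a coaxial cylindrical Gaussian surface of radius r = 239 mm and length L (r > 173 mm, full cross-section enclosed).
λ_enc = ρ·πR² = (-3.38×10^-3)π(0.173)² = -3.178×10^-4 C/m.
By Gauss's law (flux through the curved wall only), E·2πrL = λ_enc L/ε₀.
E = |λ_enc|/(2πε₀r) = (3.178e-4)/(2π·8.85×10^-12·0.239) = 2.39e7 N/C.

|E| = 2.39×10^7 N/C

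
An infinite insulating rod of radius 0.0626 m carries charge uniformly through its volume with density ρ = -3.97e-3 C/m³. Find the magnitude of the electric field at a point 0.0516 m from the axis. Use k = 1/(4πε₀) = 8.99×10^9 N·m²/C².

|E| = 1.16×10^7 N/C

Take a coaxial cylindrical Gaussian surface of radius r = 0.0516 m and length L (r < R).
Enclosed charge per unit length: λ_enc = ρ·πr² = (-3.97×10^-3)π(0.0516)² = -3.321×10^-5 C/m.
Since E is radial and uniform over the curved surface, Φ = E·2πrL = Q_enc/ε₀ = λ_enc L/ε₀.
E = 2k|λ_enc|/r = 2(8.99×10^9)(3.321×10^-5)/(0.0516) = 1.16×10^7 N/C.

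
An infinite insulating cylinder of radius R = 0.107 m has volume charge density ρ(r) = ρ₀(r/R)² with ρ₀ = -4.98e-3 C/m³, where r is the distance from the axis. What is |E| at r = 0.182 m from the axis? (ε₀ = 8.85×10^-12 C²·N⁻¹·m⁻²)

Take a coaxial cylindrical Gaussian surface of radius r = 0.182 m and length L (r > R, full charge per length enclosed).
λ_enc = 2π ∫₀^R ρ₀(r'/R)^2 r' dr' = 2πρ₀R²/4 = -8.956e-5 C/m.
By Gauss's law (flux through the curved wall only), E·2πrL = λ_enc L/ε₀.
E = |λ_enc|/(2πε₀r) = (8.956×10^-5)/(2π·8.85×10^-12·0.182) = 8.85×10^6 N/C.

E ≈ 8.85×10^6 N/C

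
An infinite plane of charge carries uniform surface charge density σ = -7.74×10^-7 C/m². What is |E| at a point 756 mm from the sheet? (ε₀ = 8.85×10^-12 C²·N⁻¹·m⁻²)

E ≈ 4.37×10^4 V/m

By planar symmetry E is perpendicular to the sheet and uniform; use a Gaussian pillbox with flat faces of area A on each side of the sheet.
Only the two end caps contribute flux: Φ = 2EA. With Q_enc = σA, Gauss's law gives E = |σ|/(2ε₀).
E = |σ|/(2ε₀) = (7.74e-7)/(2·8.85×10^-12) = 4.37×10^4 N/C.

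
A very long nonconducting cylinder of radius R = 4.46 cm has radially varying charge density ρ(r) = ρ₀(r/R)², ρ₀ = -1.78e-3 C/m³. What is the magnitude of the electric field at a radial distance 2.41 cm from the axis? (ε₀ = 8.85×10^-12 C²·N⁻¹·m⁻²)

Choose a coaxial cylinder of radius r = 2.41 cm (arbitrary length L) as the Gaussian surface (r < R).
Integrating ρ over the cross-section to radius r: λ_enc = (2πρ₀/R²) ∫₀^r r'^3 dr' = 2πρ₀ r^4/(4·R²) = -4.742×10^-7 C/m.
By Gauss's law (flux through the curved wall only), E·2πrL = λ_enc L/ε₀.
E = |λ_enc|/(2πε₀r) = (4.742e-7)/(2π·8.85×10^-12·0.0241) = 3.54e5 N/C.

|E| ≈ 3.54×10^5 N/C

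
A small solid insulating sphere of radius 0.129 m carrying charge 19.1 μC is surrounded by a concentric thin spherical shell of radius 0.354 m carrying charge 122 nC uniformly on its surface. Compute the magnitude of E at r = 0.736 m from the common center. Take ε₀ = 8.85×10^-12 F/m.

3.19×10^5 V/m

Use a concentric Gaussian sphere at r = 0.736 m (r > 0.354 m, enclosing both).
Q_enc = (19.1 μC) + (122 nC) = 1.922e-5 C.
Since E is radial and uniform over the Gaussian sphere, Φ = E·4πr² = Q_enc/ε₀.
E = |Q_enc|/(4πε₀r²) = (1.922×10^-5)/(4π·8.85×10^-12·(0.736)²) = 3.19×10^5 N/C.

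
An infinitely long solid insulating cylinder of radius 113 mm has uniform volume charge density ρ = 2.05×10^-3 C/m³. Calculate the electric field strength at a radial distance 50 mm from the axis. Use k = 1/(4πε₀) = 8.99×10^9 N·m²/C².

Take a coaxial cylindrical Gaussian surface of radius r = 50 mm and length L (r < R).
Charge inside radius r per length L is ρ·πr²·L, so λ_enc = ρπr² = 1.61×10^-5 C/m.
Gauss's law: E·2πrL = λ_enc L/ε₀.
E = 2k|λ_enc|/r = 2(8.99×10^9)(1.61×10^-5)/(0.05) = 5.79e6 N/C.

|E| ≈ 5.79e6 V/m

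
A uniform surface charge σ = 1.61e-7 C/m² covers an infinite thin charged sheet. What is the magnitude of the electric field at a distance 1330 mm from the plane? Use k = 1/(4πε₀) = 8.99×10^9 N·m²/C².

|E| = 9.09×10^3 N/C

The symmetry is planar: E is normal to the sheet and the same magnitude on both sides. Take a pillbox straddling the sheet with end-cap area A.
Only the two end caps contribute flux: Φ = 2EA. With Q_enc = σA, Gauss's law gives E = |σ|/(2ε₀).
E = 2πk|σ| = 2π(8.99×10^9)(1.61×10^-7) = 9.09e3 N/C.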